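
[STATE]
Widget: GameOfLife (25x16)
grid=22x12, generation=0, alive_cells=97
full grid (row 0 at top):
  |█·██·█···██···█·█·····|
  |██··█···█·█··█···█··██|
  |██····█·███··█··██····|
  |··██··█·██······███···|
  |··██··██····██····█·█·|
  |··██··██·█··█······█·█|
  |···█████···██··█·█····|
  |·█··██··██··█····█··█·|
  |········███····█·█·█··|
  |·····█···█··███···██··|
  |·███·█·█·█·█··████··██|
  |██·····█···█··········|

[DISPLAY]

Gen: 0                   
█·██·█···██···█·█·····   
██··█···█·█··█···█··██   
██····█·███··█··██····   
··██··█·██······███···   
··██··██····██····█·█·   
··██··██·█··█······█·█   
···█████···██··█·█····   
·█··██··██··█····█··█·   
········███····█·█·█··   
·····█···█··███···██··   
·███·█·█·█·█··████··██   
██·····█···█··········   
                         
                         
                         


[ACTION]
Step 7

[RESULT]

Gen: 7                   
·············█········   
·············█····██··   
··██··········█··█··█·   
··██····███·········█·   
····█·███···█·······█·   
····█·█·········█··█··   
············█···█·····   
·······█····██··██····   
··███·███·████········   
·····██···············   
···█·█················   
····█·················   
                         
                         
                         


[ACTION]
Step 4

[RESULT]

Gen: 11                  
······················   
···█·············███··   
··█·█···█········█··█·   
··█··██··██······██··█   
···███···█·········██·   
········██············   
···██····█······██····   
····█····█···██··█····   
·██·██·██··█·████·····   
·····█·█···█████······   
·····██···············   
······················   
                         
                         
                         


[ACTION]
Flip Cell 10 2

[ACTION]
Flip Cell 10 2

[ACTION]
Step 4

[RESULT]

Gen: 15                  
····█·················   
···█··█·········██·██·   
··█···█··██····███··██   
··█·█·██·███···███··██   
······██············██   
···█·██···············   
···███················   
··█·····████····█·····   
···█········██·███····   
·····█·······█████····   
·······█··············   
········██████········   
                         
                         
                         


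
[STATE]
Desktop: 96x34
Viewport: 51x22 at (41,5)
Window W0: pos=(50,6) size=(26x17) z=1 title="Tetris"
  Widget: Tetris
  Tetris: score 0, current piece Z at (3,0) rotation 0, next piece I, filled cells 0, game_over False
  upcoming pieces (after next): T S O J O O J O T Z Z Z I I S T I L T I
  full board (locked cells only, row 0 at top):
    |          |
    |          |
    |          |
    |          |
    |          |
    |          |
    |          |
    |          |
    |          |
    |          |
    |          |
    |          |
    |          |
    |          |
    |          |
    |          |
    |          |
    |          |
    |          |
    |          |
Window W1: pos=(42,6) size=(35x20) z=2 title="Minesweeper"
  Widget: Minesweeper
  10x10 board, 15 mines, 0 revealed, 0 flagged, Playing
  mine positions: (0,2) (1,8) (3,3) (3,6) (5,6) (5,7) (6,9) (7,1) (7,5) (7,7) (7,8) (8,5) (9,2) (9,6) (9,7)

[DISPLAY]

                                                   
 ┏━━━━━━━━━━━━━━━━━━━━━━━━━━━━━━━━━┓               
 ┃ Minesweeper                     ┃               
 ┠─────────────────────────────────┨               
 ┃■■■■■■■■■■                       ┃               
 ┃■■■■■■■■■■                       ┃               
 ┃■■■■■■■■■■                       ┃               
 ┃■■■■■■■■■■                       ┃               
 ┃■■■■■■■■■■                       ┃               
 ┃■■■■■■■■■■                       ┃               
 ┃■■■■■■■■■■                       ┃               
 ┃■■■■■■■■■■                       ┃               
 ┃■■■■■■■■■■                       ┃               
 ┃■■■■■■■■■■                       ┃               
 ┃                                 ┃               
 ┃                                 ┃               
 ┃                                 ┃               
 ┃                                 ┃               
 ┃                                 ┃               
 ┃                                 ┃               
 ┗━━━━━━━━━━━━━━━━━━━━━━━━━━━━━━━━━┛               
                                                   


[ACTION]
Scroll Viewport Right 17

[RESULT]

                                                   
━━━━━━━━━━━━━━━━━━━━━━━━━━━━━━━┓                   
inesweeper                     ┃                   
───────────────────────────────┨                   
■■■■■■■■                       ┃                   
■■■■■■■■                       ┃                   
■■■■■■■■                       ┃                   
■■■■■■■■                       ┃                   
■■■■■■■■                       ┃                   
■■■■■■■■                       ┃                   
■■■■■■■■                       ┃                   
■■■■■■■■                       ┃                   
■■■■■■■■                       ┃                   
■■■■■■■■                       ┃                   
                               ┃                   
                               ┃                   
                               ┃                   
                               ┃                   
                               ┃                   
                               ┃                   
━━━━━━━━━━━━━━━━━━━━━━━━━━━━━━━┛                   
                                                   


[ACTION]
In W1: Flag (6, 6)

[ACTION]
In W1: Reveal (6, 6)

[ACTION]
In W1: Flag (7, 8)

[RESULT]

                                                   
━━━━━━━━━━━━━━━━━━━━━━━━━━━━━━━┓                   
inesweeper                     ┃                   
───────────────────────────────┨                   
■■■■■■■■                       ┃                   
■■■■■■■■                       ┃                   
■■■■■■■■                       ┃                   
■■■■■■■■                       ┃                   
■■■■■■■■                       ┃                   
■■■■■■■■                       ┃                   
■■■■⚑■■■                       ┃                   
■■■■■■⚑■                       ┃                   
■■■■■■■■                       ┃                   
■■■■■■■■                       ┃                   
                               ┃                   
                               ┃                   
                               ┃                   
                               ┃                   
                               ┃                   
                               ┃                   
━━━━━━━━━━━━━━━━━━━━━━━━━━━━━━━┛                   
                                                   


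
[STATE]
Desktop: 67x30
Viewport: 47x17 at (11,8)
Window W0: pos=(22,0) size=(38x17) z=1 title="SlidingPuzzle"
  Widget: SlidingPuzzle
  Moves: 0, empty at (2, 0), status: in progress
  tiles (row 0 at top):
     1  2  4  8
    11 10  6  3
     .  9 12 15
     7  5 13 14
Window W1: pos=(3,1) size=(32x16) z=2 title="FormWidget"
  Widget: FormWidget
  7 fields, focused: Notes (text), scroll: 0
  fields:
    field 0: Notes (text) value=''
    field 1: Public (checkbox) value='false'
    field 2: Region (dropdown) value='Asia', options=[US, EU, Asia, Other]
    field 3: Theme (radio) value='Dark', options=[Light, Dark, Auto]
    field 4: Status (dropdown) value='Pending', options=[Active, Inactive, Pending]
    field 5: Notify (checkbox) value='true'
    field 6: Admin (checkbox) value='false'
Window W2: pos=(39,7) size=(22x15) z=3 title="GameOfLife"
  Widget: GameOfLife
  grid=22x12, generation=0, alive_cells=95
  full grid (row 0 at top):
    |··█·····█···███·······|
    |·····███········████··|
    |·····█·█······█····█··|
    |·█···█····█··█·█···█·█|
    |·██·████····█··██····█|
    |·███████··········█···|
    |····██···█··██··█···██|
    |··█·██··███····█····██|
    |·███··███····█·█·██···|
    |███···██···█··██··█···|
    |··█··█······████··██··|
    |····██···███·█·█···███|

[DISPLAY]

s:     [Pending      ▼]┃12 │┃ GameOfLife       
y:     [x]             ┃───┼┠──────────────────
:      [ ]             ┃13 │┃Gen: 0            
                       ┃───┴┃····███········███
                       ┃    ┃····█·█······█····
                       ┃    ┃█···█····█··█·█···
                       ┃    ┃██·████····█··██··
                       ┃    ┃███████··········█
━━━━━━━━━━━━━━━━━━━━━━━┛━━━━┃···██···█··██··█··
                            ┃·█·██··███····█···
                            ┃███··███····█·█·██
                            ┃██···██···█··██··█
                            ┃·█··█······████··█
                            ┗━━━━━━━━━━━━━━━━━━
                                               
                                               
                                               


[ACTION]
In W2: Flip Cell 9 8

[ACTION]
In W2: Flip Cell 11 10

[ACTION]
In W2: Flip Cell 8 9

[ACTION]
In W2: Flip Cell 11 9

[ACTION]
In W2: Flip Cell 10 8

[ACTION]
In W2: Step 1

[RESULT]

s:     [Pending      ▼]┃12 │┃ GameOfLife       
y:     [x]             ┃───┼┠──────────────────
:      [ ]             ┃13 │┃Gen: 1            
                       ┃───┴┃····█·██·····██·██
                       ┃    ┃···██·█······████·
                       ┃    ┃██····█·····█·██··
                       ┃    ┃······█······███··
                       ┃    ┃█·····██···██·███·
━━━━━━━━━━━━━━━━━━━━━━━┛━━━━┃█·····█·██········
                            ┃██·······█·██·█·█·
                            ┃···█··········█·██
                            ┃····█·············
                            ┃·████··█··█····█·█
                            ┗━━━━━━━━━━━━━━━━━━
                                               
                                               
                                               


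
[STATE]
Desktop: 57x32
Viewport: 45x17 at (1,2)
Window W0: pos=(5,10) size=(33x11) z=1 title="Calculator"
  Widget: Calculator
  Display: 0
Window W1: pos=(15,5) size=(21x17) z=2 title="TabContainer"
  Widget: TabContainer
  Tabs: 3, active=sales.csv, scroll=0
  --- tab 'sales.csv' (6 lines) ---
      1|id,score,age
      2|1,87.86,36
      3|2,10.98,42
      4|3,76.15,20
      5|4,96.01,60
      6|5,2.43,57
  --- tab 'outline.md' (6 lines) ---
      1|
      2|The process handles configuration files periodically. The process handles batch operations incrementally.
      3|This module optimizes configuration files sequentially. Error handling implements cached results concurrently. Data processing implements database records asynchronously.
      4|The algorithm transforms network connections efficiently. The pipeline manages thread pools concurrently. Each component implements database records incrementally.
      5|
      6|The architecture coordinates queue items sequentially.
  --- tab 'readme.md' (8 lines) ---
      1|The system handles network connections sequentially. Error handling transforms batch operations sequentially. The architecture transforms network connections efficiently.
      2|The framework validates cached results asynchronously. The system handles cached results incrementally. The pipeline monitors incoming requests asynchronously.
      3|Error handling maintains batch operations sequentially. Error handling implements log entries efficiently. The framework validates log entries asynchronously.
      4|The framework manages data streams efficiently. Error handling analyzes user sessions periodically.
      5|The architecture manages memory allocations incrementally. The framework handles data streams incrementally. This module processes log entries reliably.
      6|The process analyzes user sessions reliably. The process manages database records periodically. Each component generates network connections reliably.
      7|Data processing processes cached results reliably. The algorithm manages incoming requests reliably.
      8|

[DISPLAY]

                                             
                                             
                                             
              ┏━━━━━━━━━━━━━━━━━━━┓          
              ┃ TabContainer      ┃          
              ┠───────────────────┨          
              ┃[sales.csv]│ outlin┃          
              ┃───────────────────┃          
    ┏━━━━━━━━━┃id,score,age       ┃━┓        
    ┃ Calculat┃1,87.86,36         ┃ ┃        
    ┠─────────┃2,10.98,42         ┃─┨        
    ┃         ┃3,76.15,20         ┃0┃        
    ┃┌───┬───┬┃4,96.01,60         ┃ ┃        
    ┃│ 7 │ 8 │┃5,2.43,57          ┃ ┃        
    ┃├───┼───┼┃                   ┃ ┃        
    ┃│ 4 │ 5 │┃                   ┃ ┃        
    ┃├───┼───┼┃                   ┃ ┃        


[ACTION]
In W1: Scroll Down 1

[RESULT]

                                             
                                             
                                             
              ┏━━━━━━━━━━━━━━━━━━━┓          
              ┃ TabContainer      ┃          
              ┠───────────────────┨          
              ┃[sales.csv]│ outlin┃          
              ┃───────────────────┃          
    ┏━━━━━━━━━┃1,87.86,36         ┃━┓        
    ┃ Calculat┃2,10.98,42         ┃ ┃        
    ┠─────────┃3,76.15,20         ┃─┨        
    ┃         ┃4,96.01,60         ┃0┃        
    ┃┌───┬───┬┃5,2.43,57          ┃ ┃        
    ┃│ 7 │ 8 │┃                   ┃ ┃        
    ┃├───┼───┼┃                   ┃ ┃        
    ┃│ 4 │ 5 │┃                   ┃ ┃        
    ┃├───┼───┼┃                   ┃ ┃        


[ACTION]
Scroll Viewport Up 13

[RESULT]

                                             
                                             
                                             
                                             
                                             
              ┏━━━━━━━━━━━━━━━━━━━┓          
              ┃ TabContainer      ┃          
              ┠───────────────────┨          
              ┃[sales.csv]│ outlin┃          
              ┃───────────────────┃          
    ┏━━━━━━━━━┃1,87.86,36         ┃━┓        
    ┃ Calculat┃2,10.98,42         ┃ ┃        
    ┠─────────┃3,76.15,20         ┃─┨        
    ┃         ┃4,96.01,60         ┃0┃        
    ┃┌───┬───┬┃5,2.43,57          ┃ ┃        
    ┃│ 7 │ 8 │┃                   ┃ ┃        
    ┃├───┼───┼┃                   ┃ ┃        


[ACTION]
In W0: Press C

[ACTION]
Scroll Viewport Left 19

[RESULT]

                                             
                                             
                                             
                                             
                                             
               ┏━━━━━━━━━━━━━━━━━━━┓         
               ┃ TabContainer      ┃         
               ┠───────────────────┨         
               ┃[sales.csv]│ outlin┃         
               ┃───────────────────┃         
     ┏━━━━━━━━━┃1,87.86,36         ┃━┓       
     ┃ Calculat┃2,10.98,42         ┃ ┃       
     ┠─────────┃3,76.15,20         ┃─┨       
     ┃         ┃4,96.01,60         ┃0┃       
     ┃┌───┬───┬┃5,2.43,57          ┃ ┃       
     ┃│ 7 │ 8 │┃                   ┃ ┃       
     ┃├───┼───┼┃                   ┃ ┃       


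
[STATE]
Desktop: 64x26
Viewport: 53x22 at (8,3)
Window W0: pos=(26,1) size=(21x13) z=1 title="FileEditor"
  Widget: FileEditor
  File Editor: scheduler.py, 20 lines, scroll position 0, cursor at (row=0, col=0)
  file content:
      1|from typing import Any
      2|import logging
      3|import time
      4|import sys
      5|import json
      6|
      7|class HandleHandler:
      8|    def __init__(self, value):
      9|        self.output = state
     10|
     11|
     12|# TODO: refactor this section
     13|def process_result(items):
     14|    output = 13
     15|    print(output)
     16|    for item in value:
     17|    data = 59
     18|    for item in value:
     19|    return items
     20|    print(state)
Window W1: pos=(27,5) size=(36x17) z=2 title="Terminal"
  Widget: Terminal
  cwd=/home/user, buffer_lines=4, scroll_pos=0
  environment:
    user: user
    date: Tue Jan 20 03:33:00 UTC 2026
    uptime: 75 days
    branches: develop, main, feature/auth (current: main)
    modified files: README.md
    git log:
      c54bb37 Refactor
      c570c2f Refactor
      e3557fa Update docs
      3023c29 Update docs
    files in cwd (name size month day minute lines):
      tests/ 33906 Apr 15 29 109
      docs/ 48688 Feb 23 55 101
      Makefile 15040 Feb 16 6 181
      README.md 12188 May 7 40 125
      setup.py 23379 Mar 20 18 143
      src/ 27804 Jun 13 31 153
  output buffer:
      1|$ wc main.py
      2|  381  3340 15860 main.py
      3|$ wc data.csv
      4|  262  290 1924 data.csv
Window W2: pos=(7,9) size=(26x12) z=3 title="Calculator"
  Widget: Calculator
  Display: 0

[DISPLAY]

                  ┠───────────────────┨              
                  ┃█rom typing import▲┃              
                  ┃┏━━━━━━━━━━━━━━━━━━━━━━━━━━━━━━━━━
                  ┃┃ Terminal                        
                  ┃┠─────────────────────────────────
                  ┃┃$ wc main.py                     
━━━━━━━━━━━━━━━━━━━━━━━━┓  3340 15860 main.py        
 Calculator             ┃data.csv                    
────────────────────────┨  290 1924 data.csv         
                       0┃                            
┌───┬───┬───┬───┐       ┃                            
│ 7 │ 8 │ 9 │ ÷ │       ┃                            
├───┼───┼───┼───┤       ┃                            
│ 4 │ 5 │ 6 │ × │       ┃                            
├───┼───┼───┼───┤       ┃                            
│ 1 │ 2 │ 3 │ - │       ┃                            
└───┴───┴───┴───┘       ┃                            
━━━━━━━━━━━━━━━━━━━━━━━━┛                            
                   ┗━━━━━━━━━━━━━━━━━━━━━━━━━━━━━━━━━
                                                     
                                                     
                                                     


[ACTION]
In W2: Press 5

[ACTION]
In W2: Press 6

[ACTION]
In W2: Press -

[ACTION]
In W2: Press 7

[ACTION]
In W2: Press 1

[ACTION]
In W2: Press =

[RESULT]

                  ┠───────────────────┨              
                  ┃█rom typing import▲┃              
                  ┃┏━━━━━━━━━━━━━━━━━━━━━━━━━━━━━━━━━
                  ┃┃ Terminal                        
                  ┃┠─────────────────────────────────
                  ┃┃$ wc main.py                     
━━━━━━━━━━━━━━━━━━━━━━━━┓  3340 15860 main.py        
 Calculator             ┃data.csv                    
────────────────────────┨  290 1924 data.csv         
                     -15┃                            
┌───┬───┬───┬───┐       ┃                            
│ 7 │ 8 │ 9 │ ÷ │       ┃                            
├───┼───┼───┼───┤       ┃                            
│ 4 │ 5 │ 6 │ × │       ┃                            
├───┼───┼───┼───┤       ┃                            
│ 1 │ 2 │ 3 │ - │       ┃                            
└───┴───┴───┴───┘       ┃                            
━━━━━━━━━━━━━━━━━━━━━━━━┛                            
                   ┗━━━━━━━━━━━━━━━━━━━━━━━━━━━━━━━━━
                                                     
                                                     
                                                     


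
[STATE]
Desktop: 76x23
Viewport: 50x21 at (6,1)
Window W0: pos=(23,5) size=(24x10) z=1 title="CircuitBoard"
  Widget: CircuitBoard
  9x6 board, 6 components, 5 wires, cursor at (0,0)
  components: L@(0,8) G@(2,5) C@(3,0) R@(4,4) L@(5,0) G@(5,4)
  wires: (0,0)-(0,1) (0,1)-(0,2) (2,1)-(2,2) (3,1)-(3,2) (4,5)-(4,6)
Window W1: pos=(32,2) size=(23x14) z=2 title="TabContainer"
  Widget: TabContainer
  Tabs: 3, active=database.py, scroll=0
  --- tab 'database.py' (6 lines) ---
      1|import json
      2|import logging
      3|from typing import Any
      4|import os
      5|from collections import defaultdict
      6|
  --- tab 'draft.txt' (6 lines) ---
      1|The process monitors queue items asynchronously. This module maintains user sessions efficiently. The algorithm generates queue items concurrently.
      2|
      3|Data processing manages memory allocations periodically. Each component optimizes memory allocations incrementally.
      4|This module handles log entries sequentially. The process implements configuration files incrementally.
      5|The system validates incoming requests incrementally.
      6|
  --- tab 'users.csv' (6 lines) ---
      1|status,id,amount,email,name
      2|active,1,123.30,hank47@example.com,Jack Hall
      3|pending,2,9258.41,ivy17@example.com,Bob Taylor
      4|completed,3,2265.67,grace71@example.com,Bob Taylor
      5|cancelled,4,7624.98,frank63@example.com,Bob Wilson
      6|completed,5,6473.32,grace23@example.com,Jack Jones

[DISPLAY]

                                                  
                          ┏━━━━━━━━━━━━━━━━━━━━━┓ 
                          ┃ TabContainer        ┃ 
                          ┠─────────────────────┨ 
                 ┏━━━━━━━━┃[database.py]│ draft.┃ 
                 ┃ Circuit┃─────────────────────┃ 
                 ┠────────┃import json          ┃ 
                 ┃   0 1 2┃import logging       ┃ 
                 ┃0  [.]─ ┃from typing import An┃ 
                 ┃        ┃import os            ┃ 
                 ┃1       ┃from collections impo┃ 
                 ┃        ┃                     ┃ 
                 ┃2       ┃                     ┃ 
                 ┗━━━━━━━━┃                     ┃ 
                          ┗━━━━━━━━━━━━━━━━━━━━━┛ 
                                                  
                                                  
                                                  
                                                  
                                                  
                                                  


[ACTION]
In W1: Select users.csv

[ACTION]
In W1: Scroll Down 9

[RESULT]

                                                  
                          ┏━━━━━━━━━━━━━━━━━━━━━┓ 
                          ┃ TabContainer        ┃ 
                          ┠─────────────────────┨ 
                 ┏━━━━━━━━┃ database.py │ draft.┃ 
                 ┃ Circuit┃─────────────────────┃ 
                 ┠────────┃completed,5,6473.32,g┃ 
                 ┃   0 1 2┃                     ┃ 
                 ┃0  [.]─ ┃                     ┃ 
                 ┃        ┃                     ┃ 
                 ┃1       ┃                     ┃ 
                 ┃        ┃                     ┃ 
                 ┃2       ┃                     ┃ 
                 ┗━━━━━━━━┃                     ┃ 
                          ┗━━━━━━━━━━━━━━━━━━━━━┛ 
                                                  
                                                  
                                                  
                                                  
                                                  
                                                  


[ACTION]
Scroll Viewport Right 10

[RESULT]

                                                  
                ┏━━━━━━━━━━━━━━━━━━━━━┓           
                ┃ TabContainer        ┃           
                ┠─────────────────────┨           
       ┏━━━━━━━━┃ database.py │ draft.┃           
       ┃ Circuit┃─────────────────────┃           
       ┠────────┃completed,5,6473.32,g┃           
       ┃   0 1 2┃                     ┃           
       ┃0  [.]─ ┃                     ┃           
       ┃        ┃                     ┃           
       ┃1       ┃                     ┃           
       ┃        ┃                     ┃           
       ┃2       ┃                     ┃           
       ┗━━━━━━━━┃                     ┃           
                ┗━━━━━━━━━━━━━━━━━━━━━┛           
                                                  
                                                  
                                                  
                                                  
                                                  
                                                  


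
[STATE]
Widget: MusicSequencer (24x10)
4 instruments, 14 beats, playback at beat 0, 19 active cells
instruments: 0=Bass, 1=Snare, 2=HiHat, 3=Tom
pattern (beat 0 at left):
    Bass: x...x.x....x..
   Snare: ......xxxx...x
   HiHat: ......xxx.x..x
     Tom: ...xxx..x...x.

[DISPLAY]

      ▼1234567890123    
  Bass█···█·█····█··    
 Snare······████···█    
 HiHat······███·█··█    
   Tom···███··█···█·    
                        
                        
                        
                        
                        


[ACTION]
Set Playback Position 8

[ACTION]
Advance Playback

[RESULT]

      012345678▼0123    
  Bass█···█·█····█··    
 Snare······████···█    
 HiHat······███·█··█    
   Tom···███··█···█·    
                        
                        
                        
                        
                        


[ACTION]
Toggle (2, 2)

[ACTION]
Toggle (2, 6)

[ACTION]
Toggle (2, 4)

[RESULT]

      012345678▼0123    
  Bass█···█·█····█··    
 Snare······████···█    
 HiHat··█·█··██·█··█    
   Tom···███··█···█·    
                        
                        
                        
                        
                        


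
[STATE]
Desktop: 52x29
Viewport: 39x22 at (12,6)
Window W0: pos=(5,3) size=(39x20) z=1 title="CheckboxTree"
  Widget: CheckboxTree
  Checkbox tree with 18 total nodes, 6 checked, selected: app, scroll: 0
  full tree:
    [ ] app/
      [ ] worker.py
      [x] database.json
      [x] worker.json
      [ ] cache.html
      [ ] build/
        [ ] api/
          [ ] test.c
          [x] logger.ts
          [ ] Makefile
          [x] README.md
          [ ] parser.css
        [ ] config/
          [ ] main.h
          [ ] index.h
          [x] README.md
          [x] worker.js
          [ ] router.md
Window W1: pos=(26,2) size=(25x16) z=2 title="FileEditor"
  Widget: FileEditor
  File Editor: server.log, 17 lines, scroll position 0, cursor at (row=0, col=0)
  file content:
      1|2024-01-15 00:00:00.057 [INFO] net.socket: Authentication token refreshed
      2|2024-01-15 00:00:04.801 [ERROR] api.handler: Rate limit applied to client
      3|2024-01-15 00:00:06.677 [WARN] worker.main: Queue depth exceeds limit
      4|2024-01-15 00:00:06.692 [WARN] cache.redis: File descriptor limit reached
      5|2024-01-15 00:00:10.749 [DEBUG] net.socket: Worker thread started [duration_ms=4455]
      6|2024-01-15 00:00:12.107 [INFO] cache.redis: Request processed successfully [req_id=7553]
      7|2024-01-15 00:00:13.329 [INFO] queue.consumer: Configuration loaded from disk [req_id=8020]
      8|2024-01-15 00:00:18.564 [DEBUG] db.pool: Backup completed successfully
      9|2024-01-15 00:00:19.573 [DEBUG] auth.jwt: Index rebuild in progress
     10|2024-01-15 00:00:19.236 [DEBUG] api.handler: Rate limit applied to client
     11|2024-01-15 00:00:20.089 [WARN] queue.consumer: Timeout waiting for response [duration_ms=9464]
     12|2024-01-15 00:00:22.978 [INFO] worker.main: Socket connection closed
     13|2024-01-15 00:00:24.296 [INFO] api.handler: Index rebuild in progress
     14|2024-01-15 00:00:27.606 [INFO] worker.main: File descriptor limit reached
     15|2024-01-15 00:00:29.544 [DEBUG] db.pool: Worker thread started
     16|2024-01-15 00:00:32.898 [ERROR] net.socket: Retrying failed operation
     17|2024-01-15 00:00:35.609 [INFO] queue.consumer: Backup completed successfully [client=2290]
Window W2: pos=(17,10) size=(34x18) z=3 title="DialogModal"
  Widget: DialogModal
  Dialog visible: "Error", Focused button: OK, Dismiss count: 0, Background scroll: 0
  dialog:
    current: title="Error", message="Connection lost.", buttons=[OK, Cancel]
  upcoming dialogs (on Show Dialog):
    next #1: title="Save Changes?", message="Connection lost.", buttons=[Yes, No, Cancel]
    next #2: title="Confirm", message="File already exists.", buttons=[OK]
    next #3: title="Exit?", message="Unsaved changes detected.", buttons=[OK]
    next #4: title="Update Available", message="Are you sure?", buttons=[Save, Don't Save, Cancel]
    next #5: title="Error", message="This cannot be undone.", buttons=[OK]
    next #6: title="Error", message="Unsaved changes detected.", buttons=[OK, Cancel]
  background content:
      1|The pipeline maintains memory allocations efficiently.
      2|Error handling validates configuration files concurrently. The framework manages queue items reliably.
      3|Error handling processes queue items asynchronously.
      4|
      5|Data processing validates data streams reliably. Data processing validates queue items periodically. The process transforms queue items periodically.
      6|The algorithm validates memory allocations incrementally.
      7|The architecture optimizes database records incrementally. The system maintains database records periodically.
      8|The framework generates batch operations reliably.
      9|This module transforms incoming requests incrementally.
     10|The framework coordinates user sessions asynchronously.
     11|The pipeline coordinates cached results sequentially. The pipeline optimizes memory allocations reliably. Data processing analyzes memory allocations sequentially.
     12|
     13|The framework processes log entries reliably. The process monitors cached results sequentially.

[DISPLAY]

pp/           ┃2024-01-15 00:00:04.80█┃
 worker.py    ┃2024-01-15 00:00:06.67░┃
 database.json┃2024-01-15 00:00:06.69░┃
 worker.json  ┃2024-01-15 00:00:10.74░┃
 cach┏━━━━━━━━━━━━━━━━━━━━━━━━━━━━━━━━┓
 buil┃ DialogModal                    ┃
-] ap┠────────────────────────────────┨
 [ ] ┃The pipeline maintains memory al┃
 [x] ┃Error handling validates configu┃
 [ ] ┃Error handling processes queue i┃
 [x] ┃                                ┃
 [ ] ┃Data p┌──────────────────┐data s┃
-] co┃The al│      Error       │mory a┃
 [ ] ┃The ar│ Connection lost. │ datab┃
 [ ] ┃The fr│  [OK]  Cancel    │tch op┃
 [x] ┃This m└──────────────────┘oming ┃
━━━━━┃The framework coordinates user s┃
     ┃The pipeline coordinates cached ┃
     ┃                                ┃
     ┃The framework processes log entr┃
     ┃                                ┃
     ┗━━━━━━━━━━━━━━━━━━━━━━━━━━━━━━━━┛


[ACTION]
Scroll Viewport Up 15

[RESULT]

                                       
                                       
              ┏━━━━━━━━━━━━━━━━━━━━━━━┓
━━━━━━━━━━━━━━┃ FileEditor            ┃
boxTree       ┠───────────────────────┨
──────────────┃█024-01-15 00:00:00.05▲┃
pp/           ┃2024-01-15 00:00:04.80█┃
 worker.py    ┃2024-01-15 00:00:06.67░┃
 database.json┃2024-01-15 00:00:06.69░┃
 worker.json  ┃2024-01-15 00:00:10.74░┃
 cach┏━━━━━━━━━━━━━━━━━━━━━━━━━━━━━━━━┓
 buil┃ DialogModal                    ┃
-] ap┠────────────────────────────────┨
 [ ] ┃The pipeline maintains memory al┃
 [x] ┃Error handling validates configu┃
 [ ] ┃Error handling processes queue i┃
 [x] ┃                                ┃
 [ ] ┃Data p┌──────────────────┐data s┃
-] co┃The al│      Error       │mory a┃
 [ ] ┃The ar│ Connection lost. │ datab┃
 [ ] ┃The fr│  [OK]  Cancel    │tch op┃
 [x] ┃This m└──────────────────┘oming ┃


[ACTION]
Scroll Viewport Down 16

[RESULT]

 worker.py    ┃2024-01-15 00:00:06.67░┃
 database.json┃2024-01-15 00:00:06.69░┃
 worker.json  ┃2024-01-15 00:00:10.74░┃
 cach┏━━━━━━━━━━━━━━━━━━━━━━━━━━━━━━━━┓
 buil┃ DialogModal                    ┃
-] ap┠────────────────────────────────┨
 [ ] ┃The pipeline maintains memory al┃
 [x] ┃Error handling validates configu┃
 [ ] ┃Error handling processes queue i┃
 [x] ┃                                ┃
 [ ] ┃Data p┌──────────────────┐data s┃
-] co┃The al│      Error       │mory a┃
 [ ] ┃The ar│ Connection lost. │ datab┃
 [ ] ┃The fr│  [OK]  Cancel    │tch op┃
 [x] ┃This m└──────────────────┘oming ┃
━━━━━┃The framework coordinates user s┃
     ┃The pipeline coordinates cached ┃
     ┃                                ┃
     ┃The framework processes log entr┃
     ┃                                ┃
     ┗━━━━━━━━━━━━━━━━━━━━━━━━━━━━━━━━┛
                                       
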